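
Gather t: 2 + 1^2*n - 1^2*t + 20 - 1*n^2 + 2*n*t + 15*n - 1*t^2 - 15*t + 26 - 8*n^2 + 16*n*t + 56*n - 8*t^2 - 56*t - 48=-9*n^2 + 72*n - 9*t^2 + t*(18*n - 72)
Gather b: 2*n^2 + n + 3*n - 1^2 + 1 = 2*n^2 + 4*n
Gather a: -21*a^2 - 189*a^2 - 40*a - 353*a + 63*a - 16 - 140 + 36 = -210*a^2 - 330*a - 120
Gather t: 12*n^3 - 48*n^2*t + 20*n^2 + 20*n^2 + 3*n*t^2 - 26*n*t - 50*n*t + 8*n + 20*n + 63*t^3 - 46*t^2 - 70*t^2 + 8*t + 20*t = 12*n^3 + 40*n^2 + 28*n + 63*t^3 + t^2*(3*n - 116) + t*(-48*n^2 - 76*n + 28)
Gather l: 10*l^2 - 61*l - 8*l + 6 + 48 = 10*l^2 - 69*l + 54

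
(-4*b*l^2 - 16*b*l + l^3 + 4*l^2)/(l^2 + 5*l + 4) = l*(-4*b + l)/(l + 1)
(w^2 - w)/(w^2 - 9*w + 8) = w/(w - 8)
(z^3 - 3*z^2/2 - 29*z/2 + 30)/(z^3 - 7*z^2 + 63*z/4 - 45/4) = 2*(z + 4)/(2*z - 3)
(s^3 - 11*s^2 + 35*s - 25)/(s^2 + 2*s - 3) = (s^2 - 10*s + 25)/(s + 3)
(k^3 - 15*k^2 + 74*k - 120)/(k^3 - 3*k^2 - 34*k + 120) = (k - 6)/(k + 6)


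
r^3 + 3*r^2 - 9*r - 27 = (r - 3)*(r + 3)^2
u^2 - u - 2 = (u - 2)*(u + 1)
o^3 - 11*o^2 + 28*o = o*(o - 7)*(o - 4)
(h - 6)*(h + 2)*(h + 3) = h^3 - h^2 - 24*h - 36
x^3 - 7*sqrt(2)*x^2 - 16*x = x*(x - 8*sqrt(2))*(x + sqrt(2))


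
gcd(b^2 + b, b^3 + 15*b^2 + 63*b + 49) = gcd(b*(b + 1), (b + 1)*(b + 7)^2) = b + 1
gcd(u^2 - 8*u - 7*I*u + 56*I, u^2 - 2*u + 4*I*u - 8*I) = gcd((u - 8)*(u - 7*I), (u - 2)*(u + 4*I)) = 1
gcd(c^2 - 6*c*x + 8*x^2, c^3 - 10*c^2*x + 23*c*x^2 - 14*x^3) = -c + 2*x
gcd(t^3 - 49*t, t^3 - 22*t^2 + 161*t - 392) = t - 7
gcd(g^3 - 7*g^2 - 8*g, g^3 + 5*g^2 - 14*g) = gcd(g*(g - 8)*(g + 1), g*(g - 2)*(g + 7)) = g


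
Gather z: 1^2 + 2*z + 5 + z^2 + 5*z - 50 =z^2 + 7*z - 44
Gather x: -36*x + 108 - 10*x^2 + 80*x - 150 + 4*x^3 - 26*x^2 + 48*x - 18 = 4*x^3 - 36*x^2 + 92*x - 60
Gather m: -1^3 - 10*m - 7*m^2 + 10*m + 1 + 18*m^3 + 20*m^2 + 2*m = 18*m^3 + 13*m^2 + 2*m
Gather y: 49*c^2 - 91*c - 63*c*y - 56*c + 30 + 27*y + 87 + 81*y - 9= 49*c^2 - 147*c + y*(108 - 63*c) + 108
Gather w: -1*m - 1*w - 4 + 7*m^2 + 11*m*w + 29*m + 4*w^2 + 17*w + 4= 7*m^2 + 28*m + 4*w^2 + w*(11*m + 16)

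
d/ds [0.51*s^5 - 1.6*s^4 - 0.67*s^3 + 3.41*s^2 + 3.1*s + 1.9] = 2.55*s^4 - 6.4*s^3 - 2.01*s^2 + 6.82*s + 3.1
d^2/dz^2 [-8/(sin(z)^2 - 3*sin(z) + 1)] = 8*(4*sin(z)^4 - 9*sin(z)^3 - sin(z)^2 + 21*sin(z) - 16)/(sin(z)^2 - 3*sin(z) + 1)^3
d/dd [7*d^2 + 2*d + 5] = 14*d + 2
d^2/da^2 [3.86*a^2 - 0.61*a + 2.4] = 7.72000000000000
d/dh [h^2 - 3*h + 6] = 2*h - 3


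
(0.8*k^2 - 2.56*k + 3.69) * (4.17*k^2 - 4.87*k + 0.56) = 3.336*k^4 - 14.5712*k^3 + 28.3025*k^2 - 19.4039*k + 2.0664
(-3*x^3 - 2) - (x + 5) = -3*x^3 - x - 7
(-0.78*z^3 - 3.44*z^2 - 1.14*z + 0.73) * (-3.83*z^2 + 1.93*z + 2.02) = 2.9874*z^5 + 11.6698*z^4 - 3.8486*z^3 - 11.9449*z^2 - 0.8939*z + 1.4746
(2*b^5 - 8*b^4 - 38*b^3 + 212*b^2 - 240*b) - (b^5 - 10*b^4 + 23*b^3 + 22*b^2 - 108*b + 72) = b^5 + 2*b^4 - 61*b^3 + 190*b^2 - 132*b - 72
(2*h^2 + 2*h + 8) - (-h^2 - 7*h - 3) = 3*h^2 + 9*h + 11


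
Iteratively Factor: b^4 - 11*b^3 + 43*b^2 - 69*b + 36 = (b - 1)*(b^3 - 10*b^2 + 33*b - 36) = (b - 4)*(b - 1)*(b^2 - 6*b + 9) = (b - 4)*(b - 3)*(b - 1)*(b - 3)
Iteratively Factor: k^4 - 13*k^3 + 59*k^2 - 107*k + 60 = (k - 4)*(k^3 - 9*k^2 + 23*k - 15) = (k - 4)*(k - 1)*(k^2 - 8*k + 15) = (k - 5)*(k - 4)*(k - 1)*(k - 3)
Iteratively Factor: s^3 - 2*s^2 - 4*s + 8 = (s + 2)*(s^2 - 4*s + 4) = (s - 2)*(s + 2)*(s - 2)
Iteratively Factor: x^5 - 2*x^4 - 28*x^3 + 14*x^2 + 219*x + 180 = (x - 4)*(x^4 + 2*x^3 - 20*x^2 - 66*x - 45) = (x - 4)*(x + 3)*(x^3 - x^2 - 17*x - 15) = (x - 4)*(x + 3)^2*(x^2 - 4*x - 5) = (x - 5)*(x - 4)*(x + 3)^2*(x + 1)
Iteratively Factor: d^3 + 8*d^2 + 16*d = (d + 4)*(d^2 + 4*d) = (d + 4)^2*(d)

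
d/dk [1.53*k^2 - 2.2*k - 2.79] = 3.06*k - 2.2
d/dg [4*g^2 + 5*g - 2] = 8*g + 5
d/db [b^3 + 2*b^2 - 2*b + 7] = 3*b^2 + 4*b - 2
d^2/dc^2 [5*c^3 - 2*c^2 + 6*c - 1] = 30*c - 4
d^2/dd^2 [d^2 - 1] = 2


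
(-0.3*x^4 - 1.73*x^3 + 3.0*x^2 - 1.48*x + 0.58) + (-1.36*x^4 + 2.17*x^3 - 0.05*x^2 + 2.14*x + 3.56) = -1.66*x^4 + 0.44*x^3 + 2.95*x^2 + 0.66*x + 4.14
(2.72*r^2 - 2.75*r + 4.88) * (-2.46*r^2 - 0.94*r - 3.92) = -6.6912*r^4 + 4.2082*r^3 - 20.0822*r^2 + 6.1928*r - 19.1296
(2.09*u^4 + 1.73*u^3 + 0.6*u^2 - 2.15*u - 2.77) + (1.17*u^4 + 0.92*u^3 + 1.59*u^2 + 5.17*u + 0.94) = 3.26*u^4 + 2.65*u^3 + 2.19*u^2 + 3.02*u - 1.83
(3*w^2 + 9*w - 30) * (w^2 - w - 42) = 3*w^4 + 6*w^3 - 165*w^2 - 348*w + 1260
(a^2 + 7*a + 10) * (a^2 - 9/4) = a^4 + 7*a^3 + 31*a^2/4 - 63*a/4 - 45/2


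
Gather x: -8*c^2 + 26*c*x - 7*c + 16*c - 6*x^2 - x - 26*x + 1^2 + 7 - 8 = -8*c^2 + 9*c - 6*x^2 + x*(26*c - 27)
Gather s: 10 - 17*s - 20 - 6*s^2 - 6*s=-6*s^2 - 23*s - 10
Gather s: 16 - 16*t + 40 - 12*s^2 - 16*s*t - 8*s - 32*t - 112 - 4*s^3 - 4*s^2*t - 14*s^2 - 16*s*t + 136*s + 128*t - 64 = -4*s^3 + s^2*(-4*t - 26) + s*(128 - 32*t) + 80*t - 120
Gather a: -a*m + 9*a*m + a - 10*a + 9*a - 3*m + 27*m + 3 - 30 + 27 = 8*a*m + 24*m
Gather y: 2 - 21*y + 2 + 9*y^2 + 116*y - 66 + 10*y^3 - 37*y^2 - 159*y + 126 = 10*y^3 - 28*y^2 - 64*y + 64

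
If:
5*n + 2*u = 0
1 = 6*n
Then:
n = 1/6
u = -5/12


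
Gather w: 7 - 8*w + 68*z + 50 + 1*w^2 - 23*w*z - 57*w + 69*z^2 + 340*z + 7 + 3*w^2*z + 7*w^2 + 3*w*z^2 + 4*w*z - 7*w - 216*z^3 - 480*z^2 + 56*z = w^2*(3*z + 8) + w*(3*z^2 - 19*z - 72) - 216*z^3 - 411*z^2 + 464*z + 64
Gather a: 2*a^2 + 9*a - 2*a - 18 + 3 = 2*a^2 + 7*a - 15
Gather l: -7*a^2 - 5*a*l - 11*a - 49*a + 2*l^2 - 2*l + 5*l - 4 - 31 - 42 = -7*a^2 - 60*a + 2*l^2 + l*(3 - 5*a) - 77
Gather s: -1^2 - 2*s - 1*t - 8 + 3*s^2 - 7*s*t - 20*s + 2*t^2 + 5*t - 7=3*s^2 + s*(-7*t - 22) + 2*t^2 + 4*t - 16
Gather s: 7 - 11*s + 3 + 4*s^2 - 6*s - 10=4*s^2 - 17*s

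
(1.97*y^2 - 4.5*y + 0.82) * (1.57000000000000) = 3.0929*y^2 - 7.065*y + 1.2874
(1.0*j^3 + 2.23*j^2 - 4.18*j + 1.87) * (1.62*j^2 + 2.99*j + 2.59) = 1.62*j^5 + 6.6026*j^4 + 2.4861*j^3 - 3.6931*j^2 - 5.2349*j + 4.8433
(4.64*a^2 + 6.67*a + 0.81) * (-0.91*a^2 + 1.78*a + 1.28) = -4.2224*a^4 + 2.1895*a^3 + 17.0747*a^2 + 9.9794*a + 1.0368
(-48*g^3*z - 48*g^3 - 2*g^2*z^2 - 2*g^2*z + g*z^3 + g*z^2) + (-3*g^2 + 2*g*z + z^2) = -48*g^3*z - 48*g^3 - 2*g^2*z^2 - 2*g^2*z - 3*g^2 + g*z^3 + g*z^2 + 2*g*z + z^2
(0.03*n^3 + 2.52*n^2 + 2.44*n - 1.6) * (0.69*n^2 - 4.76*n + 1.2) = 0.0207*n^5 + 1.596*n^4 - 10.2756*n^3 - 9.6944*n^2 + 10.544*n - 1.92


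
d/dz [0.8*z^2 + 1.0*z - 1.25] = 1.6*z + 1.0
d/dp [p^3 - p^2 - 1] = p*(3*p - 2)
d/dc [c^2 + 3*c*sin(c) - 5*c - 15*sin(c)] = 3*c*cos(c) + 2*c + 3*sin(c) - 15*cos(c) - 5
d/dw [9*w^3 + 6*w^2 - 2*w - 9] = 27*w^2 + 12*w - 2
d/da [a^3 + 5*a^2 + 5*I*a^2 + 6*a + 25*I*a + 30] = 3*a^2 + 10*a*(1 + I) + 6 + 25*I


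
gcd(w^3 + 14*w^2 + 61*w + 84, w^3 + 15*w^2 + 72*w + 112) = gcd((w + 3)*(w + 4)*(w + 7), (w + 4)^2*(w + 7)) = w^2 + 11*w + 28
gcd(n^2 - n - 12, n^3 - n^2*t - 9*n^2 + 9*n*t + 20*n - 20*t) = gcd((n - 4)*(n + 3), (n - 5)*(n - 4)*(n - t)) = n - 4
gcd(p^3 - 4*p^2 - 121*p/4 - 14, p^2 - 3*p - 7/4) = p + 1/2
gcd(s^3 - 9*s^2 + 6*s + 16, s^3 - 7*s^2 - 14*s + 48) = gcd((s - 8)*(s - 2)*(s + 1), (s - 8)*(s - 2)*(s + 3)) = s^2 - 10*s + 16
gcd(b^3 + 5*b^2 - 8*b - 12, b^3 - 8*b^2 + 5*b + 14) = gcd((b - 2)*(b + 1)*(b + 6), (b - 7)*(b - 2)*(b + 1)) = b^2 - b - 2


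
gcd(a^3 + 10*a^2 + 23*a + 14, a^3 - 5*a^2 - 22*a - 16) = a^2 + 3*a + 2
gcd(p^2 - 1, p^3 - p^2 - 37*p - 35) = p + 1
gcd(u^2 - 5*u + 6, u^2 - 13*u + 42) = 1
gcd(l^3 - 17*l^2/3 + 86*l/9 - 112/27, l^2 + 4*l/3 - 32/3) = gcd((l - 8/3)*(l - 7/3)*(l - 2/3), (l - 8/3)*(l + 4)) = l - 8/3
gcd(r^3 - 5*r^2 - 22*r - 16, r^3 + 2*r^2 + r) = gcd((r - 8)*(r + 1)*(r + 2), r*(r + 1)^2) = r + 1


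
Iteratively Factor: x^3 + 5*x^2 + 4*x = (x + 4)*(x^2 + x) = (x + 1)*(x + 4)*(x)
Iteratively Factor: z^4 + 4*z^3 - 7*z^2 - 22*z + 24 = (z - 1)*(z^3 + 5*z^2 - 2*z - 24) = (z - 2)*(z - 1)*(z^2 + 7*z + 12) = (z - 2)*(z - 1)*(z + 4)*(z + 3)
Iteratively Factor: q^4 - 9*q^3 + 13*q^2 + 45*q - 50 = (q + 2)*(q^3 - 11*q^2 + 35*q - 25) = (q - 5)*(q + 2)*(q^2 - 6*q + 5) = (q - 5)^2*(q + 2)*(q - 1)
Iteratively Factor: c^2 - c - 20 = (c - 5)*(c + 4)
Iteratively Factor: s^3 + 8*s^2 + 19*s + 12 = (s + 3)*(s^2 + 5*s + 4) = (s + 3)*(s + 4)*(s + 1)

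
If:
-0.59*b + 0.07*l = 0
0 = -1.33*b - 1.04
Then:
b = -0.78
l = -6.59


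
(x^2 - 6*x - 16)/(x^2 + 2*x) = (x - 8)/x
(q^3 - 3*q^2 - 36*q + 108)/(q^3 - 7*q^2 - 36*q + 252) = (q - 3)/(q - 7)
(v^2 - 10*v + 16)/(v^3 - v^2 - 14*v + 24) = (v - 8)/(v^2 + v - 12)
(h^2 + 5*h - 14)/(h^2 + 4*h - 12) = (h + 7)/(h + 6)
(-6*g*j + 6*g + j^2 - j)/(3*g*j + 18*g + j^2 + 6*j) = (-6*g*j + 6*g + j^2 - j)/(3*g*j + 18*g + j^2 + 6*j)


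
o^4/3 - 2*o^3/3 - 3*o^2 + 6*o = o*(o/3 + 1)*(o - 3)*(o - 2)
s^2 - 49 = (s - 7)*(s + 7)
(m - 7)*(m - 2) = m^2 - 9*m + 14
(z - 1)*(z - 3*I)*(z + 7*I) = z^3 - z^2 + 4*I*z^2 + 21*z - 4*I*z - 21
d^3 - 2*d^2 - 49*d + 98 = (d - 7)*(d - 2)*(d + 7)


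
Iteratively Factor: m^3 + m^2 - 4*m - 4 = (m + 2)*(m^2 - m - 2) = (m + 1)*(m + 2)*(m - 2)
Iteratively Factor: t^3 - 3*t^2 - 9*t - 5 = (t + 1)*(t^2 - 4*t - 5) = (t - 5)*(t + 1)*(t + 1)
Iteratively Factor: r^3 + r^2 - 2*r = (r + 2)*(r^2 - r) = (r - 1)*(r + 2)*(r)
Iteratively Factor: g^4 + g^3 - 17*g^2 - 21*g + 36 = (g + 3)*(g^3 - 2*g^2 - 11*g + 12) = (g + 3)^2*(g^2 - 5*g + 4) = (g - 1)*(g + 3)^2*(g - 4)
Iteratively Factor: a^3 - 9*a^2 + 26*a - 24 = (a - 3)*(a^2 - 6*a + 8) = (a - 3)*(a - 2)*(a - 4)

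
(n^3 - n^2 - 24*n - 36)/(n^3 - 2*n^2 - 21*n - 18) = (n + 2)/(n + 1)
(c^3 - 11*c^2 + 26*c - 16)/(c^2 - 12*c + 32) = (c^2 - 3*c + 2)/(c - 4)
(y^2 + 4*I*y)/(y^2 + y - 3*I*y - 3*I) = y*(y + 4*I)/(y^2 + y - 3*I*y - 3*I)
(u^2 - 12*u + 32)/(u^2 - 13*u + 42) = (u^2 - 12*u + 32)/(u^2 - 13*u + 42)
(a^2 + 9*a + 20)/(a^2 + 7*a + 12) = (a + 5)/(a + 3)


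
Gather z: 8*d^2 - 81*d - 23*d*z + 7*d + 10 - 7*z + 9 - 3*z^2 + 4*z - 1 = 8*d^2 - 74*d - 3*z^2 + z*(-23*d - 3) + 18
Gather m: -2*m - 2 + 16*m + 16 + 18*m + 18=32*m + 32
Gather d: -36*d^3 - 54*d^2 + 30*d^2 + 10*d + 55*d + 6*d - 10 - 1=-36*d^3 - 24*d^2 + 71*d - 11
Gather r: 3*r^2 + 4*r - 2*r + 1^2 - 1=3*r^2 + 2*r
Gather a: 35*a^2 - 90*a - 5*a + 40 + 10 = 35*a^2 - 95*a + 50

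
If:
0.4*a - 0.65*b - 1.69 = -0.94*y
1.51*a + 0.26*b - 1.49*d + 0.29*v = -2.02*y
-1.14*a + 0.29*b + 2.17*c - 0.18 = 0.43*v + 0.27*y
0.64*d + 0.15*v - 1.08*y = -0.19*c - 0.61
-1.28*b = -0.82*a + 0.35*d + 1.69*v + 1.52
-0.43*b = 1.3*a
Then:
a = 0.07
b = -0.21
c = 0.13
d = 2.02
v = -1.13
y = 1.63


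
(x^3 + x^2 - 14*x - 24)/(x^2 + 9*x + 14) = (x^2 - x - 12)/(x + 7)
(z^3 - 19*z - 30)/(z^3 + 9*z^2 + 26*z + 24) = (z - 5)/(z + 4)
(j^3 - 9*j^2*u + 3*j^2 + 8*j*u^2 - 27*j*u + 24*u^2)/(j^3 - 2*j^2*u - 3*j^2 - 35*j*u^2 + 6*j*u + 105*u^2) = (j^3 - 9*j^2*u + 3*j^2 + 8*j*u^2 - 27*j*u + 24*u^2)/(j^3 - 2*j^2*u - 3*j^2 - 35*j*u^2 + 6*j*u + 105*u^2)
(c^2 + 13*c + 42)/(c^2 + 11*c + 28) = (c + 6)/(c + 4)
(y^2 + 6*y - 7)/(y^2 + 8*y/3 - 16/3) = 3*(y^2 + 6*y - 7)/(3*y^2 + 8*y - 16)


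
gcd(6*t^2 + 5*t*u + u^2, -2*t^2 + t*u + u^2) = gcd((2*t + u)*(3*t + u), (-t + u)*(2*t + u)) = 2*t + u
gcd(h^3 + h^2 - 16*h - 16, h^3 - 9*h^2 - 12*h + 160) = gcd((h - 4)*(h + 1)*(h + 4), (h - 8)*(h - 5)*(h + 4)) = h + 4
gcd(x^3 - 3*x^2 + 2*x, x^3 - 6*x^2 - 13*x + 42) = x - 2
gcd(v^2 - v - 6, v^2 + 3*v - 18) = v - 3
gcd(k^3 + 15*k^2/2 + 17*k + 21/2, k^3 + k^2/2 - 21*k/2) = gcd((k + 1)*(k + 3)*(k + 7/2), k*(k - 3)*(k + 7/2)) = k + 7/2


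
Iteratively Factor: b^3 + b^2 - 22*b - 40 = (b + 2)*(b^2 - b - 20) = (b + 2)*(b + 4)*(b - 5)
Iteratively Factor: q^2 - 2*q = (q - 2)*(q)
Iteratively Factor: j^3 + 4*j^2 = (j + 4)*(j^2) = j*(j + 4)*(j)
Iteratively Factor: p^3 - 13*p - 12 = (p + 3)*(p^2 - 3*p - 4) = (p + 1)*(p + 3)*(p - 4)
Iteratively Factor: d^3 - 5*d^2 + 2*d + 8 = (d + 1)*(d^2 - 6*d + 8) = (d - 4)*(d + 1)*(d - 2)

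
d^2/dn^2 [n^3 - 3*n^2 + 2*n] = 6*n - 6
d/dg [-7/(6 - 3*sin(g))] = -7*cos(g)/(3*(sin(g) - 2)^2)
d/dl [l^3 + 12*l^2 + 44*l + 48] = 3*l^2 + 24*l + 44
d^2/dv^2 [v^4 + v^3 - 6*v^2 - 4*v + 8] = 12*v^2 + 6*v - 12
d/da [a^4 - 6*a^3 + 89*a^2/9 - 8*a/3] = 4*a^3 - 18*a^2 + 178*a/9 - 8/3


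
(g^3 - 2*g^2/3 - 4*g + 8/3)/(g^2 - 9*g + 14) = (3*g^2 + 4*g - 4)/(3*(g - 7))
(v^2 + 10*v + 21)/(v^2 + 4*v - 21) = (v + 3)/(v - 3)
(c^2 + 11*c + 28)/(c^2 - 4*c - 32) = (c + 7)/(c - 8)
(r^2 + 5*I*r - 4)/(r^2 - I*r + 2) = (r + 4*I)/(r - 2*I)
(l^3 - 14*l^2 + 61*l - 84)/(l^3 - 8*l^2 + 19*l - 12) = (l - 7)/(l - 1)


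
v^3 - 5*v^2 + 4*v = v*(v - 4)*(v - 1)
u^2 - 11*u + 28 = (u - 7)*(u - 4)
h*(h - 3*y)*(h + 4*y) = h^3 + h^2*y - 12*h*y^2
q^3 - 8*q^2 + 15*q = q*(q - 5)*(q - 3)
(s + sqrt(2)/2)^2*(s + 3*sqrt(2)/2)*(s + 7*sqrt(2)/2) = s^4 + 6*sqrt(2)*s^3 + 21*s^2 + 13*sqrt(2)*s + 21/4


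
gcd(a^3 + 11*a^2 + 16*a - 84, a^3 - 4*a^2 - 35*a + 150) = a + 6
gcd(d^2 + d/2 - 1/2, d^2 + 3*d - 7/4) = d - 1/2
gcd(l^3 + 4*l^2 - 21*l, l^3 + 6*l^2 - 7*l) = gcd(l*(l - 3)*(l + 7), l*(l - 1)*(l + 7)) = l^2 + 7*l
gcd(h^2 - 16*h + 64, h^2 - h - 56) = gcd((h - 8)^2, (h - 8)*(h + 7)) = h - 8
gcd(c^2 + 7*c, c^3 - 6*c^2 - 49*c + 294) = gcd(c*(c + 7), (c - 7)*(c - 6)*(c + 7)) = c + 7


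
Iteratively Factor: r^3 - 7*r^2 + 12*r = (r)*(r^2 - 7*r + 12) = r*(r - 4)*(r - 3)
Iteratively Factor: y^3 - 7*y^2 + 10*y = (y - 2)*(y^2 - 5*y) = (y - 5)*(y - 2)*(y)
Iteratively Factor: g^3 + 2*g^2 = (g)*(g^2 + 2*g) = g^2*(g + 2)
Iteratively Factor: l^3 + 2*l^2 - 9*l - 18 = (l - 3)*(l^2 + 5*l + 6) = (l - 3)*(l + 2)*(l + 3)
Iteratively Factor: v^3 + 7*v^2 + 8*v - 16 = (v - 1)*(v^2 + 8*v + 16) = (v - 1)*(v + 4)*(v + 4)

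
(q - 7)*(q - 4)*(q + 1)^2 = q^4 - 9*q^3 + 7*q^2 + 45*q + 28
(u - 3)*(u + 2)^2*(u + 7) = u^4 + 8*u^3 - u^2 - 68*u - 84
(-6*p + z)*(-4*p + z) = 24*p^2 - 10*p*z + z^2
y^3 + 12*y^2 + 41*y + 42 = (y + 2)*(y + 3)*(y + 7)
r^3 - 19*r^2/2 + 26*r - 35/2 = (r - 5)*(r - 7/2)*(r - 1)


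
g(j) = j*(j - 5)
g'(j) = 2*j - 5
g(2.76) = -6.18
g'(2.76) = 0.52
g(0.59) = -2.60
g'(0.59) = -3.82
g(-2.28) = 16.60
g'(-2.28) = -9.56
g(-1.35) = 8.57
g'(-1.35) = -7.70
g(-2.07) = 14.63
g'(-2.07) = -9.14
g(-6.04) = 66.68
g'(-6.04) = -17.08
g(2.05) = -6.05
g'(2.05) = -0.90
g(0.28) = -1.32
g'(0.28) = -4.44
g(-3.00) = 24.00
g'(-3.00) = -11.00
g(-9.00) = 126.00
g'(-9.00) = -23.00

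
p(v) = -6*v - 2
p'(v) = -6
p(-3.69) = 20.14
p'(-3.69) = -6.00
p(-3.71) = 20.26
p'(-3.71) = -6.00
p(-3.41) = 18.46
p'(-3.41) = -6.00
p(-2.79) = 14.74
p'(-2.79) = -6.00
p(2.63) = -17.78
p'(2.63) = -6.00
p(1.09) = -8.54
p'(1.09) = -6.00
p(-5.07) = 28.42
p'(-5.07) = -6.00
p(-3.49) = 18.94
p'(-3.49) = -6.00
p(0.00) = -2.00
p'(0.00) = -6.00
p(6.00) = -38.00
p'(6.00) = -6.00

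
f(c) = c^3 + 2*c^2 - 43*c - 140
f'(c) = 3*c^2 + 4*c - 43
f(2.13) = -212.85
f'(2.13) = -20.87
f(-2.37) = -40.17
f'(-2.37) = -35.63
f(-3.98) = -0.22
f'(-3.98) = -11.40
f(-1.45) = -76.49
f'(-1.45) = -42.49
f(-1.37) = -79.91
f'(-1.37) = -42.85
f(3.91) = -217.78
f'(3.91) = 18.50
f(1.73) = -203.23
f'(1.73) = -27.10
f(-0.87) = -101.73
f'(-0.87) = -44.21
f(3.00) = -224.00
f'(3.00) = -4.00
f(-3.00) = -20.00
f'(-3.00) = -28.00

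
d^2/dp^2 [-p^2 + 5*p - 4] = -2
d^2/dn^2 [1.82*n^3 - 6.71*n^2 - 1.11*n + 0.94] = 10.92*n - 13.42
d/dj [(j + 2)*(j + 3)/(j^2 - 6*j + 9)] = (-11*j - 27)/(j^3 - 9*j^2 + 27*j - 27)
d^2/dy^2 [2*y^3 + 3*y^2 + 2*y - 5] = 12*y + 6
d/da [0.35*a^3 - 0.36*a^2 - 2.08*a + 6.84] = 1.05*a^2 - 0.72*a - 2.08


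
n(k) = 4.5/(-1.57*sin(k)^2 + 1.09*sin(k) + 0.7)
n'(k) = 4.5*(3.14*sin(k)*cos(k) - 1.09*cos(k))/(-1.57*sin(k)^2 + 1.09*sin(k) + 0.7)^2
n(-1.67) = -2.32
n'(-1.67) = 0.50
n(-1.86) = -2.52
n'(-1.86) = 1.65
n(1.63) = 20.13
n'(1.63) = -10.89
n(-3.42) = 5.11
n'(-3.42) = 1.27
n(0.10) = 5.67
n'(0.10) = -5.53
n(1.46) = 19.35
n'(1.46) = 18.69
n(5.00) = -2.52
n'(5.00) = -1.64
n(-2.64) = -24.06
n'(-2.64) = 293.14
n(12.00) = -13.36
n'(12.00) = -92.84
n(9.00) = 5.10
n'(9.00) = -1.07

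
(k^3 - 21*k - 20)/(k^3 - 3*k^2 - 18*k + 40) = (k + 1)/(k - 2)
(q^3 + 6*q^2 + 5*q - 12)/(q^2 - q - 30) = (-q^3 - 6*q^2 - 5*q + 12)/(-q^2 + q + 30)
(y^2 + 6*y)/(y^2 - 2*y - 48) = y/(y - 8)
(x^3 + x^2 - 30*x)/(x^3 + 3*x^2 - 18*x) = (x - 5)/(x - 3)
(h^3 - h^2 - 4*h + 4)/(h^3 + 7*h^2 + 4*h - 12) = (h - 2)/(h + 6)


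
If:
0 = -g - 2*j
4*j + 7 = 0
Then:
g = 7/2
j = -7/4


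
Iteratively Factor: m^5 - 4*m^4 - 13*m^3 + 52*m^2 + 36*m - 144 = (m - 3)*(m^4 - m^3 - 16*m^2 + 4*m + 48) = (m - 3)*(m - 2)*(m^3 + m^2 - 14*m - 24) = (m - 3)*(m - 2)*(m + 3)*(m^2 - 2*m - 8) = (m - 4)*(m - 3)*(m - 2)*(m + 3)*(m + 2)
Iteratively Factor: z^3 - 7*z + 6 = (z - 1)*(z^2 + z - 6) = (z - 2)*(z - 1)*(z + 3)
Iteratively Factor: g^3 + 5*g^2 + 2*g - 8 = (g - 1)*(g^2 + 6*g + 8) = (g - 1)*(g + 2)*(g + 4)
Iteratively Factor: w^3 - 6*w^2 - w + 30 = (w - 3)*(w^2 - 3*w - 10) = (w - 3)*(w + 2)*(w - 5)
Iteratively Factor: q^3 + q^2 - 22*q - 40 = (q - 5)*(q^2 + 6*q + 8) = (q - 5)*(q + 4)*(q + 2)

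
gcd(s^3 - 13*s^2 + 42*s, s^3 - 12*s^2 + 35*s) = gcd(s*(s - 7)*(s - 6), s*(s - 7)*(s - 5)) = s^2 - 7*s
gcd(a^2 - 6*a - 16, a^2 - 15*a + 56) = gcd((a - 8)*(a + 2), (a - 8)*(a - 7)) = a - 8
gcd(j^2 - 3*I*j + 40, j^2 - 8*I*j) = j - 8*I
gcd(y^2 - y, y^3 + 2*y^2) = y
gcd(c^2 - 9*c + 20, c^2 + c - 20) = c - 4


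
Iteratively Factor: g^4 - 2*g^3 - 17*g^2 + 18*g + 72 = (g - 4)*(g^3 + 2*g^2 - 9*g - 18) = (g - 4)*(g - 3)*(g^2 + 5*g + 6) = (g - 4)*(g - 3)*(g + 3)*(g + 2)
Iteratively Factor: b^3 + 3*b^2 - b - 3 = (b + 1)*(b^2 + 2*b - 3) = (b - 1)*(b + 1)*(b + 3)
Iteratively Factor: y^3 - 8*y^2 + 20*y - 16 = (y - 4)*(y^2 - 4*y + 4) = (y - 4)*(y - 2)*(y - 2)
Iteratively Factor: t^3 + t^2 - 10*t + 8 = (t + 4)*(t^2 - 3*t + 2) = (t - 1)*(t + 4)*(t - 2)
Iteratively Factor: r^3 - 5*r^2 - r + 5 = (r - 5)*(r^2 - 1) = (r - 5)*(r - 1)*(r + 1)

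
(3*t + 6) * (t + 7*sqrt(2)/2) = 3*t^2 + 6*t + 21*sqrt(2)*t/2 + 21*sqrt(2)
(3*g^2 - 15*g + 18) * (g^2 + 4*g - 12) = 3*g^4 - 3*g^3 - 78*g^2 + 252*g - 216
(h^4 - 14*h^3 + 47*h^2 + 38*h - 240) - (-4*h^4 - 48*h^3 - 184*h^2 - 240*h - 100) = 5*h^4 + 34*h^3 + 231*h^2 + 278*h - 140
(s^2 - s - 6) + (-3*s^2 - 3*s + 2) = -2*s^2 - 4*s - 4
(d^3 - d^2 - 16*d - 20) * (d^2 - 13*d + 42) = d^5 - 14*d^4 + 39*d^3 + 146*d^2 - 412*d - 840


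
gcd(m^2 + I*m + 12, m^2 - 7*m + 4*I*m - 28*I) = m + 4*I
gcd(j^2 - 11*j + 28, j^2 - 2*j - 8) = j - 4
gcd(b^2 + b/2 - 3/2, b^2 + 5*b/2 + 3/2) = b + 3/2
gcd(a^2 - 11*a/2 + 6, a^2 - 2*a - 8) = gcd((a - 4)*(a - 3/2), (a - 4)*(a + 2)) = a - 4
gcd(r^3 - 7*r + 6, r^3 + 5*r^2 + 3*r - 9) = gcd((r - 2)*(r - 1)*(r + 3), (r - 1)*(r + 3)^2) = r^2 + 2*r - 3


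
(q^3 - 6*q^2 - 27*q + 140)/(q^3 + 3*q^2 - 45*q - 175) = (q - 4)/(q + 5)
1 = 1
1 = 1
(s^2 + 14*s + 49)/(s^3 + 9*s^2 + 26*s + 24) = (s^2 + 14*s + 49)/(s^3 + 9*s^2 + 26*s + 24)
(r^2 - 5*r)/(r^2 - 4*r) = (r - 5)/(r - 4)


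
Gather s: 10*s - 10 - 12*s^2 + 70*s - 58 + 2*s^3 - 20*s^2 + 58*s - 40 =2*s^3 - 32*s^2 + 138*s - 108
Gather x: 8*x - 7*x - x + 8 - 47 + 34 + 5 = 0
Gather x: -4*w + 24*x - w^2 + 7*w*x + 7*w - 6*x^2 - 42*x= -w^2 + 3*w - 6*x^2 + x*(7*w - 18)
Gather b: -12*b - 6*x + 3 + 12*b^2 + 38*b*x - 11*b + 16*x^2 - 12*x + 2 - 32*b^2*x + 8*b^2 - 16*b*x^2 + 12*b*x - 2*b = b^2*(20 - 32*x) + b*(-16*x^2 + 50*x - 25) + 16*x^2 - 18*x + 5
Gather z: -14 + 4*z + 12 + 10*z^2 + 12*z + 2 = 10*z^2 + 16*z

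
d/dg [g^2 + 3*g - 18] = 2*g + 3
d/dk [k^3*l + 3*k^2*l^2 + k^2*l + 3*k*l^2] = l*(3*k^2 + 6*k*l + 2*k + 3*l)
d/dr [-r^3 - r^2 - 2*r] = -3*r^2 - 2*r - 2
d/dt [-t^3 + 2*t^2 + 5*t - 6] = -3*t^2 + 4*t + 5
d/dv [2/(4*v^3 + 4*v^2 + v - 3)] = 2*(-12*v^2 - 8*v - 1)/(4*v^3 + 4*v^2 + v - 3)^2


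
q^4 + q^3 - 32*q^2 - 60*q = q*(q - 6)*(q + 2)*(q + 5)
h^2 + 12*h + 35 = (h + 5)*(h + 7)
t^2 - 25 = (t - 5)*(t + 5)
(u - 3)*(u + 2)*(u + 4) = u^3 + 3*u^2 - 10*u - 24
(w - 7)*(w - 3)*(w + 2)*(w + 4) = w^4 - 4*w^3 - 31*w^2 + 46*w + 168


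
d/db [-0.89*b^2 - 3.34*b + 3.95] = -1.78*b - 3.34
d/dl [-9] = 0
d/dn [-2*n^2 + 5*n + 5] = 5 - 4*n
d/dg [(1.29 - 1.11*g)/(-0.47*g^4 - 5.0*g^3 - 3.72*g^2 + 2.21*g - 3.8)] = (-1.5651*g^4 - 8.6748*g^3 + 15.2208*g^2 + 9.5976*g + 1.3671)/(0.2209*g^8 + 4.7*g^7 + 28.4968*g^6 + 35.1226*g^5 - 4.6896*g^4 + 21.5576*g^3 + 33.1561*g^2 - 16.796*g + 14.44)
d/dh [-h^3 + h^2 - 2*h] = -3*h^2 + 2*h - 2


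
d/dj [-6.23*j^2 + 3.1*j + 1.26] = 3.1 - 12.46*j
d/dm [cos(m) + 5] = -sin(m)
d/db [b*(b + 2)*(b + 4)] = 3*b^2 + 12*b + 8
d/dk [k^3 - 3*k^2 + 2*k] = 3*k^2 - 6*k + 2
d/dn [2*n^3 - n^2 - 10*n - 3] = 6*n^2 - 2*n - 10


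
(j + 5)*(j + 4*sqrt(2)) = j^2 + 5*j + 4*sqrt(2)*j + 20*sqrt(2)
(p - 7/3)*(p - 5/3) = p^2 - 4*p + 35/9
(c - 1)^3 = c^3 - 3*c^2 + 3*c - 1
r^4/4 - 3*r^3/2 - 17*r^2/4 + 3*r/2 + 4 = (r/4 + 1/4)*(r - 8)*(r - 1)*(r + 2)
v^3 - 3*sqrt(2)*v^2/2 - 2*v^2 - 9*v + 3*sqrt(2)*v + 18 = (v - 2)*(v - 3*sqrt(2))*(v + 3*sqrt(2)/2)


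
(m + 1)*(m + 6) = m^2 + 7*m + 6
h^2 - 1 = (h - 1)*(h + 1)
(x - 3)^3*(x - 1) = x^4 - 10*x^3 + 36*x^2 - 54*x + 27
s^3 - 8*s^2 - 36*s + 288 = (s - 8)*(s - 6)*(s + 6)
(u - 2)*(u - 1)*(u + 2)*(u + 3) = u^4 + 2*u^3 - 7*u^2 - 8*u + 12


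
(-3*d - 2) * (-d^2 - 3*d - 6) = 3*d^3 + 11*d^2 + 24*d + 12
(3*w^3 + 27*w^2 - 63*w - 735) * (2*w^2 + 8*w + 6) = 6*w^5 + 78*w^4 + 108*w^3 - 1812*w^2 - 6258*w - 4410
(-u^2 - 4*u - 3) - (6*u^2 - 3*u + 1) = -7*u^2 - u - 4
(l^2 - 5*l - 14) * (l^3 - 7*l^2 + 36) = l^5 - 12*l^4 + 21*l^3 + 134*l^2 - 180*l - 504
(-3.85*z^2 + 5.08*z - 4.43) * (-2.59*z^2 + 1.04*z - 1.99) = 9.9715*z^4 - 17.1612*z^3 + 24.4184*z^2 - 14.7164*z + 8.8157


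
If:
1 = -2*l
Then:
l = -1/2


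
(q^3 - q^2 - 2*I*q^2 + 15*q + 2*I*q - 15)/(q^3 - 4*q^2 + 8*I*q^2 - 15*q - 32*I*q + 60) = (q^2 - q*(1 + 5*I) + 5*I)/(q^2 + q*(-4 + 5*I) - 20*I)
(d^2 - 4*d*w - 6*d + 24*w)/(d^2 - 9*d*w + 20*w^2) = (6 - d)/(-d + 5*w)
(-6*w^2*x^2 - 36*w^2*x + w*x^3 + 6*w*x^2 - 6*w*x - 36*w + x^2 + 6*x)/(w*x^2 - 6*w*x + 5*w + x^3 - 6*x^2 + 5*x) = (-6*w^2*x^2 - 36*w^2*x + w*x^3 + 6*w*x^2 - 6*w*x - 36*w + x^2 + 6*x)/(w*x^2 - 6*w*x + 5*w + x^3 - 6*x^2 + 5*x)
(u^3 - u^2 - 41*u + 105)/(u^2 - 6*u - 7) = (-u^3 + u^2 + 41*u - 105)/(-u^2 + 6*u + 7)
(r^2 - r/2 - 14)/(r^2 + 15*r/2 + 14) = (r - 4)/(r + 4)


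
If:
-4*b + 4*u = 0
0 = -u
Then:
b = 0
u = 0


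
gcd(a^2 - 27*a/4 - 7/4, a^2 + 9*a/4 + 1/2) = a + 1/4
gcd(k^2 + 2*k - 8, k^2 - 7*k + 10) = k - 2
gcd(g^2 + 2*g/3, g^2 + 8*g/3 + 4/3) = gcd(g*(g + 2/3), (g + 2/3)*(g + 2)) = g + 2/3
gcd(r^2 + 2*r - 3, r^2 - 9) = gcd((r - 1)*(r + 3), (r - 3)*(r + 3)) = r + 3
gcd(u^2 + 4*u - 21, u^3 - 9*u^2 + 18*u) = u - 3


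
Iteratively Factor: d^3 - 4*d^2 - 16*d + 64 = (d - 4)*(d^2 - 16) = (d - 4)*(d + 4)*(d - 4)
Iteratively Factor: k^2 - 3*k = (k)*(k - 3)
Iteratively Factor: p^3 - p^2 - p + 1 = (p - 1)*(p^2 - 1) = (p - 1)*(p + 1)*(p - 1)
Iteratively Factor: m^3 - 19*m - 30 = (m + 3)*(m^2 - 3*m - 10) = (m - 5)*(m + 3)*(m + 2)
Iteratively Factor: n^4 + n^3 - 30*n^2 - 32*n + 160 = (n - 5)*(n^3 + 6*n^2 - 32) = (n - 5)*(n - 2)*(n^2 + 8*n + 16) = (n - 5)*(n - 2)*(n + 4)*(n + 4)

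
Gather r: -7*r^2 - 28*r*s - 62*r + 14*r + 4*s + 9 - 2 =-7*r^2 + r*(-28*s - 48) + 4*s + 7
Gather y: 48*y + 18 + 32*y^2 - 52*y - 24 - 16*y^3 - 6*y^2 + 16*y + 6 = -16*y^3 + 26*y^2 + 12*y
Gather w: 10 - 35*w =10 - 35*w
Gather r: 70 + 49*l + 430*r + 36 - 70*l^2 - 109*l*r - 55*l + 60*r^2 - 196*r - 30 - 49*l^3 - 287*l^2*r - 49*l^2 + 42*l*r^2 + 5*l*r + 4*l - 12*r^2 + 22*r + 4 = -49*l^3 - 119*l^2 - 2*l + r^2*(42*l + 48) + r*(-287*l^2 - 104*l + 256) + 80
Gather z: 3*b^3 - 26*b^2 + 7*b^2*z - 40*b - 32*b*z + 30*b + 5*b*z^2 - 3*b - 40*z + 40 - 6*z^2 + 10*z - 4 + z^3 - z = 3*b^3 - 26*b^2 - 13*b + z^3 + z^2*(5*b - 6) + z*(7*b^2 - 32*b - 31) + 36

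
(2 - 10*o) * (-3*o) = 30*o^2 - 6*o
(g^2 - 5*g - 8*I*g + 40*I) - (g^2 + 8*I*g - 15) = -5*g - 16*I*g + 15 + 40*I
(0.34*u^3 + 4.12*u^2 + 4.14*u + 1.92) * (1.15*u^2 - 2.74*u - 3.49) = 0.391*u^5 + 3.8064*u^4 - 7.7144*u^3 - 23.5144*u^2 - 19.7094*u - 6.7008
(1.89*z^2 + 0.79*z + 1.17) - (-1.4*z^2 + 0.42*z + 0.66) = 3.29*z^2 + 0.37*z + 0.51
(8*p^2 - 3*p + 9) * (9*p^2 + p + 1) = 72*p^4 - 19*p^3 + 86*p^2 + 6*p + 9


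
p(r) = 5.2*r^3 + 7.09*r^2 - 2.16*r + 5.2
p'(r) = 15.6*r^2 + 14.18*r - 2.16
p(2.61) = 140.31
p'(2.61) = 141.12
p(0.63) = 7.95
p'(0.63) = 12.97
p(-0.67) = 8.27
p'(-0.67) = -4.66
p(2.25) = 95.46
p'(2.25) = 108.72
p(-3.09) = -73.85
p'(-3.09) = 102.97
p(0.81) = 10.87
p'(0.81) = 19.56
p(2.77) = 164.14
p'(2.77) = 156.82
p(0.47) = 6.29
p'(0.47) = 7.95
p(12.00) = 9985.84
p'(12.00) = 2414.40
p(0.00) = 5.20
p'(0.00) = -2.16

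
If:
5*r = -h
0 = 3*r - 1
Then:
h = -5/3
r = 1/3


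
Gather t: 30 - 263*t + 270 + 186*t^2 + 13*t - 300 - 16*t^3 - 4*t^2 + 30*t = -16*t^3 + 182*t^2 - 220*t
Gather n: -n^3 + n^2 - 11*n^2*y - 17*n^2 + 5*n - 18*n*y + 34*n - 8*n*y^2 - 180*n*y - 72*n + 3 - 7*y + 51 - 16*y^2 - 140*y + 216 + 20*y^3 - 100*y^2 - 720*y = -n^3 + n^2*(-11*y - 16) + n*(-8*y^2 - 198*y - 33) + 20*y^3 - 116*y^2 - 867*y + 270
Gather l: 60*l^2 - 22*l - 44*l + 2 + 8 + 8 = 60*l^2 - 66*l + 18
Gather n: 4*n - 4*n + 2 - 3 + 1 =0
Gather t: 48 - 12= 36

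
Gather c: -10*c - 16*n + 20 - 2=-10*c - 16*n + 18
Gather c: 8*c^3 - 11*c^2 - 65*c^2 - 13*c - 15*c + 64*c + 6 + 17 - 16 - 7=8*c^3 - 76*c^2 + 36*c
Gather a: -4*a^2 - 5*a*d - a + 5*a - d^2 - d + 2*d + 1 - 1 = -4*a^2 + a*(4 - 5*d) - d^2 + d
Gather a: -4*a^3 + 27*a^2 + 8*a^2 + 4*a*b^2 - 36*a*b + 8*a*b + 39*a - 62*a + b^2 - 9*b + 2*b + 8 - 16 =-4*a^3 + 35*a^2 + a*(4*b^2 - 28*b - 23) + b^2 - 7*b - 8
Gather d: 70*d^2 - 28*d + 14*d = 70*d^2 - 14*d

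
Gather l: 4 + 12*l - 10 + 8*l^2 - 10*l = 8*l^2 + 2*l - 6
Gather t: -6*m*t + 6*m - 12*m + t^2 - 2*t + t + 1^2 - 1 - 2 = -6*m + t^2 + t*(-6*m - 1) - 2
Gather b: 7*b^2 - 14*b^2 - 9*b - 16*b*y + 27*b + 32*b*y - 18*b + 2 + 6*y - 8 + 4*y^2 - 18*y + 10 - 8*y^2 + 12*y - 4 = -7*b^2 + 16*b*y - 4*y^2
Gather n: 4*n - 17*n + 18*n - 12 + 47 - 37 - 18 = 5*n - 20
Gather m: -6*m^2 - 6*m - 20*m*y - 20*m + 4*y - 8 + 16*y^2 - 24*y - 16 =-6*m^2 + m*(-20*y - 26) + 16*y^2 - 20*y - 24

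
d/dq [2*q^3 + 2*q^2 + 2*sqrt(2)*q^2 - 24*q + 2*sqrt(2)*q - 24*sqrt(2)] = 6*q^2 + 4*q + 4*sqrt(2)*q - 24 + 2*sqrt(2)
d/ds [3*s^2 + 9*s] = 6*s + 9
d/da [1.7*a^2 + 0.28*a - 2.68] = 3.4*a + 0.28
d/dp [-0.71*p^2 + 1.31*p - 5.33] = 1.31 - 1.42*p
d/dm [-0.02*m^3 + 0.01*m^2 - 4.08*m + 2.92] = -0.06*m^2 + 0.02*m - 4.08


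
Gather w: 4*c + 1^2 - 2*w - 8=4*c - 2*w - 7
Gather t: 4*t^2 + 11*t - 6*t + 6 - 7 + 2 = 4*t^2 + 5*t + 1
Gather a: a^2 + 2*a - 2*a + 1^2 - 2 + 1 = a^2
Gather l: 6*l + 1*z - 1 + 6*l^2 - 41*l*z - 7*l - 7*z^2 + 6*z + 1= 6*l^2 + l*(-41*z - 1) - 7*z^2 + 7*z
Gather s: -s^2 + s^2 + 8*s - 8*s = 0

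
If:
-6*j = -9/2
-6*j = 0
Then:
No Solution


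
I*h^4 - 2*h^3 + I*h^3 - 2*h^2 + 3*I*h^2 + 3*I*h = h*(h - I)*(h + 3*I)*(I*h + I)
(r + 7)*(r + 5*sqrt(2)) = r^2 + 7*r + 5*sqrt(2)*r + 35*sqrt(2)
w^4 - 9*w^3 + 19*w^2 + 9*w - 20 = (w - 5)*(w - 4)*(w - 1)*(w + 1)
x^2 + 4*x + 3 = (x + 1)*(x + 3)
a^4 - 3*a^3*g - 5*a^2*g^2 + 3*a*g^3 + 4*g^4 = (a - 4*g)*(a - g)*(a + g)^2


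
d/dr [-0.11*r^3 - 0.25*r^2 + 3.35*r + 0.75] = -0.33*r^2 - 0.5*r + 3.35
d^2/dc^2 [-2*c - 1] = 0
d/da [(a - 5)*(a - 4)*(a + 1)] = 3*a^2 - 16*a + 11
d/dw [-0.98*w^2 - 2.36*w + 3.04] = -1.96*w - 2.36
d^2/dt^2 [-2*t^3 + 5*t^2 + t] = 10 - 12*t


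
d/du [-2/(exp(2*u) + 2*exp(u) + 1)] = 4*(exp(u) + 1)*exp(u)/(exp(2*u) + 2*exp(u) + 1)^2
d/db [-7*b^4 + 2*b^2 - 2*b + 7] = -28*b^3 + 4*b - 2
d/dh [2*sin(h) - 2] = 2*cos(h)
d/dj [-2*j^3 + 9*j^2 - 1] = 6*j*(3 - j)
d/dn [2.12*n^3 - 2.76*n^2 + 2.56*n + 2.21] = 6.36*n^2 - 5.52*n + 2.56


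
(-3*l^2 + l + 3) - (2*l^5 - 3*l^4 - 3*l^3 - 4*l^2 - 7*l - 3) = -2*l^5 + 3*l^4 + 3*l^3 + l^2 + 8*l + 6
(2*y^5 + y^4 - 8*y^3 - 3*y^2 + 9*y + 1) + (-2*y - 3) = 2*y^5 + y^4 - 8*y^3 - 3*y^2 + 7*y - 2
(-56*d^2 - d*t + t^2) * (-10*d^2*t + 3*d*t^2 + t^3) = 560*d^4*t - 158*d^3*t^2 - 69*d^2*t^3 + 2*d*t^4 + t^5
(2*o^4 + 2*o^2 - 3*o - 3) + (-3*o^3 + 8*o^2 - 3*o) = 2*o^4 - 3*o^3 + 10*o^2 - 6*o - 3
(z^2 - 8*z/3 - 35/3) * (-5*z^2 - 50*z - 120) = -5*z^4 - 110*z^3/3 + 215*z^2/3 + 2710*z/3 + 1400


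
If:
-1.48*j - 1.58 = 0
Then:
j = -1.07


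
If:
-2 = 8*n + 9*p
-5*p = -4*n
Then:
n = -5/38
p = -2/19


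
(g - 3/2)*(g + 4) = g^2 + 5*g/2 - 6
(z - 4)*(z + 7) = z^2 + 3*z - 28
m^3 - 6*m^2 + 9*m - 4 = (m - 4)*(m - 1)^2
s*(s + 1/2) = s^2 + s/2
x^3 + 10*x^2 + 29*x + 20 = (x + 1)*(x + 4)*(x + 5)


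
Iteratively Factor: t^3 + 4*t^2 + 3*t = (t + 1)*(t^2 + 3*t) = (t + 1)*(t + 3)*(t)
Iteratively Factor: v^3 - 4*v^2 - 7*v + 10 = (v - 5)*(v^2 + v - 2) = (v - 5)*(v + 2)*(v - 1)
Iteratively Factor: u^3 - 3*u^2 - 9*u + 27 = (u + 3)*(u^2 - 6*u + 9) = (u - 3)*(u + 3)*(u - 3)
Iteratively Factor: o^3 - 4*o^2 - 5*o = (o + 1)*(o^2 - 5*o) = (o - 5)*(o + 1)*(o)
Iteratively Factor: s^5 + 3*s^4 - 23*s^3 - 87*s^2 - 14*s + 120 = (s + 2)*(s^4 + s^3 - 25*s^2 - 37*s + 60) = (s + 2)*(s + 4)*(s^3 - 3*s^2 - 13*s + 15) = (s - 5)*(s + 2)*(s + 4)*(s^2 + 2*s - 3) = (s - 5)*(s - 1)*(s + 2)*(s + 4)*(s + 3)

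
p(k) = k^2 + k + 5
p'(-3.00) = -5.00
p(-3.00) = 11.00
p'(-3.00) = -5.00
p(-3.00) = 11.00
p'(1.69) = 4.38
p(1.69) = 9.55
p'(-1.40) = -1.80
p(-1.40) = 5.56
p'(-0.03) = 0.94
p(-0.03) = 4.97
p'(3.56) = 8.12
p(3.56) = 21.23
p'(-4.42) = -7.84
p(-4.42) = 20.12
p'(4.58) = 10.16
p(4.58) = 30.56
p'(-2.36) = -3.72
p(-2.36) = 8.21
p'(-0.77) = -0.54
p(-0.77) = 4.82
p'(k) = 2*k + 1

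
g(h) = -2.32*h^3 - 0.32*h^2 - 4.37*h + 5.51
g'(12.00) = -1014.29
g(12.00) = -4101.97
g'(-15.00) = -1560.77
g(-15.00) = 7829.06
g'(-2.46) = -44.91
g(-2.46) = 48.86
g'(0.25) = -4.96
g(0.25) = 4.36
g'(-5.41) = -204.61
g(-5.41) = 387.14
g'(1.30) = -16.96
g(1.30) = -5.81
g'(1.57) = -22.53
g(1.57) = -11.12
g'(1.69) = -25.33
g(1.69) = -13.99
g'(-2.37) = -41.95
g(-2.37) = 44.95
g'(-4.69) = -154.46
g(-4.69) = 258.30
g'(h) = -6.96*h^2 - 0.64*h - 4.37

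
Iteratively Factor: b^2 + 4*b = (b + 4)*(b)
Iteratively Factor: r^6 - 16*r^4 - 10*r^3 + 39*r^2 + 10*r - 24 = (r + 2)*(r^5 - 2*r^4 - 12*r^3 + 14*r^2 + 11*r - 12) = (r - 4)*(r + 2)*(r^4 + 2*r^3 - 4*r^2 - 2*r + 3) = (r - 4)*(r - 1)*(r + 2)*(r^3 + 3*r^2 - r - 3) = (r - 4)*(r - 1)*(r + 1)*(r + 2)*(r^2 + 2*r - 3) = (r - 4)*(r - 1)*(r + 1)*(r + 2)*(r + 3)*(r - 1)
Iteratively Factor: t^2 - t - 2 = (t + 1)*(t - 2)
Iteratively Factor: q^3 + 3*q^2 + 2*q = (q + 1)*(q^2 + 2*q) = (q + 1)*(q + 2)*(q)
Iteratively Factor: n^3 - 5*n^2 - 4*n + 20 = (n - 5)*(n^2 - 4) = (n - 5)*(n - 2)*(n + 2)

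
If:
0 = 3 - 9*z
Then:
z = 1/3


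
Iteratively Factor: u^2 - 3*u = (u)*(u - 3)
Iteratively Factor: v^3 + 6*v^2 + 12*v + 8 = (v + 2)*(v^2 + 4*v + 4) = (v + 2)^2*(v + 2)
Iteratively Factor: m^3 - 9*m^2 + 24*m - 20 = (m - 2)*(m^2 - 7*m + 10) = (m - 2)^2*(m - 5)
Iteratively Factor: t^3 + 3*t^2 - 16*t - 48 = (t + 4)*(t^2 - t - 12) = (t - 4)*(t + 4)*(t + 3)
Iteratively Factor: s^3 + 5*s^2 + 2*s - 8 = (s + 2)*(s^2 + 3*s - 4) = (s + 2)*(s + 4)*(s - 1)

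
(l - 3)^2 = l^2 - 6*l + 9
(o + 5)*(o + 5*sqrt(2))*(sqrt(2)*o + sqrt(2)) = sqrt(2)*o^3 + 6*sqrt(2)*o^2 + 10*o^2 + 5*sqrt(2)*o + 60*o + 50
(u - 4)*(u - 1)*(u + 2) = u^3 - 3*u^2 - 6*u + 8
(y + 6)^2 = y^2 + 12*y + 36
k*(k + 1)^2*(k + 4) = k^4 + 6*k^3 + 9*k^2 + 4*k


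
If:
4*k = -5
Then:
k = -5/4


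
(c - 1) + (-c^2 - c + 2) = 1 - c^2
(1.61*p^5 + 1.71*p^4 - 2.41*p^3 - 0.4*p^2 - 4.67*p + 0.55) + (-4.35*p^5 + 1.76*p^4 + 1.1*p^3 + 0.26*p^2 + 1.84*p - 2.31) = -2.74*p^5 + 3.47*p^4 - 1.31*p^3 - 0.14*p^2 - 2.83*p - 1.76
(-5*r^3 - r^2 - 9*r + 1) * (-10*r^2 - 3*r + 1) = 50*r^5 + 25*r^4 + 88*r^3 + 16*r^2 - 12*r + 1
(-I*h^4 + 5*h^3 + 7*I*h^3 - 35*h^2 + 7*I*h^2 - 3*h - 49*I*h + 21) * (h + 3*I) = -I*h^5 + 8*h^4 + 7*I*h^4 - 56*h^3 + 22*I*h^3 - 24*h^2 - 154*I*h^2 + 168*h - 9*I*h + 63*I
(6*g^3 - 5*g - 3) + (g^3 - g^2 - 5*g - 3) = 7*g^3 - g^2 - 10*g - 6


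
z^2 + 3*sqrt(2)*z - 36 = (z - 3*sqrt(2))*(z + 6*sqrt(2))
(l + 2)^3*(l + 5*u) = l^4 + 5*l^3*u + 6*l^3 + 30*l^2*u + 12*l^2 + 60*l*u + 8*l + 40*u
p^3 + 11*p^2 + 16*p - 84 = (p - 2)*(p + 6)*(p + 7)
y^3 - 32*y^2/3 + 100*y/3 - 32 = (y - 6)*(y - 8/3)*(y - 2)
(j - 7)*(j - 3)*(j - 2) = j^3 - 12*j^2 + 41*j - 42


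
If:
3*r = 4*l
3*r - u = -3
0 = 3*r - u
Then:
No Solution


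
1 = 1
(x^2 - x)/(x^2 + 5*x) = (x - 1)/(x + 5)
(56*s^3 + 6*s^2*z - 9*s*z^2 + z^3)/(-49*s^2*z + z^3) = (-8*s^2 - 2*s*z + z^2)/(z*(7*s + z))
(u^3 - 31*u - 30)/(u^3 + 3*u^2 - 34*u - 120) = (u + 1)/(u + 4)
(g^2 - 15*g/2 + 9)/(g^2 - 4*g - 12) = (g - 3/2)/(g + 2)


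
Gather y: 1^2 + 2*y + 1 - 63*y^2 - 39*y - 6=-63*y^2 - 37*y - 4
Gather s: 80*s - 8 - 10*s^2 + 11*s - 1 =-10*s^2 + 91*s - 9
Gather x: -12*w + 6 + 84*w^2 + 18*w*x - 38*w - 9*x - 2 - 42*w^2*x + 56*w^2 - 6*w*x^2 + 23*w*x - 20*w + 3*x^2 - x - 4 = 140*w^2 - 70*w + x^2*(3 - 6*w) + x*(-42*w^2 + 41*w - 10)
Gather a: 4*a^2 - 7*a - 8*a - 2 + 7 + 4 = 4*a^2 - 15*a + 9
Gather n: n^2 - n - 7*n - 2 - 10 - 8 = n^2 - 8*n - 20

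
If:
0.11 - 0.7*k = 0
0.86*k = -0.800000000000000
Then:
No Solution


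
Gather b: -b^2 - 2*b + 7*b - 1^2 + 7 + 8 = -b^2 + 5*b + 14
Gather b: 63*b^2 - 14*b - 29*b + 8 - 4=63*b^2 - 43*b + 4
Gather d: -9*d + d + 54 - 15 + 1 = 40 - 8*d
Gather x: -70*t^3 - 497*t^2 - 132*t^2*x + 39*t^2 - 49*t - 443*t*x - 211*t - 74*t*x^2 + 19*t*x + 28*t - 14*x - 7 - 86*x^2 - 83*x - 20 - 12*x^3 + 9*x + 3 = -70*t^3 - 458*t^2 - 232*t - 12*x^3 + x^2*(-74*t - 86) + x*(-132*t^2 - 424*t - 88) - 24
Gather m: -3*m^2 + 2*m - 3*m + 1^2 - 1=-3*m^2 - m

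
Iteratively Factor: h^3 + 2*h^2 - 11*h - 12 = (h - 3)*(h^2 + 5*h + 4) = (h - 3)*(h + 1)*(h + 4)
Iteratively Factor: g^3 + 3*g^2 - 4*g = (g)*(g^2 + 3*g - 4) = g*(g + 4)*(g - 1)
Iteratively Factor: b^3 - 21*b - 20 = (b - 5)*(b^2 + 5*b + 4) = (b - 5)*(b + 4)*(b + 1)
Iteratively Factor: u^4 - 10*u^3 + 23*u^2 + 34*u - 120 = (u - 5)*(u^3 - 5*u^2 - 2*u + 24) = (u - 5)*(u - 3)*(u^2 - 2*u - 8) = (u - 5)*(u - 4)*(u - 3)*(u + 2)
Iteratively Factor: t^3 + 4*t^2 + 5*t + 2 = (t + 1)*(t^2 + 3*t + 2) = (t + 1)^2*(t + 2)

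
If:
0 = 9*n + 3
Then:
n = -1/3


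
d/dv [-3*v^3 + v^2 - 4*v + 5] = -9*v^2 + 2*v - 4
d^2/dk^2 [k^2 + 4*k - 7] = 2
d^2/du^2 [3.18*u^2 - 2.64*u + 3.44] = 6.36000000000000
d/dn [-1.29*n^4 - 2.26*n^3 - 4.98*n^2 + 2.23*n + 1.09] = -5.16*n^3 - 6.78*n^2 - 9.96*n + 2.23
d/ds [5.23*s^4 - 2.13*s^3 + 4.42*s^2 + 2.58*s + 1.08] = 20.92*s^3 - 6.39*s^2 + 8.84*s + 2.58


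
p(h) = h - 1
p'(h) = 1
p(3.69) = 2.69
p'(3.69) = 1.00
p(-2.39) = -3.39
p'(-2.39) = 1.00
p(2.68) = 1.68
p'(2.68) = 1.00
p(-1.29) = -2.29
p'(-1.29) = 1.00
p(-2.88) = -3.88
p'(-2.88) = 1.00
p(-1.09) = -2.09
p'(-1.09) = 1.00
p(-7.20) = -8.20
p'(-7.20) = 1.00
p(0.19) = -0.81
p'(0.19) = 1.00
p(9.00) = 8.00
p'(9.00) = 1.00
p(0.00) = -1.00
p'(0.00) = 1.00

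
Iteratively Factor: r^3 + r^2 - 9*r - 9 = (r + 3)*(r^2 - 2*r - 3) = (r + 1)*(r + 3)*(r - 3)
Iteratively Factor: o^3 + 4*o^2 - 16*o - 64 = (o + 4)*(o^2 - 16) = (o + 4)^2*(o - 4)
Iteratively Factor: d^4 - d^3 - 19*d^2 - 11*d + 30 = (d + 2)*(d^3 - 3*d^2 - 13*d + 15) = (d - 1)*(d + 2)*(d^2 - 2*d - 15) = (d - 5)*(d - 1)*(d + 2)*(d + 3)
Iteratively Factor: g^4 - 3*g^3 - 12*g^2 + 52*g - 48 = (g - 2)*(g^3 - g^2 - 14*g + 24) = (g - 2)*(g + 4)*(g^2 - 5*g + 6) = (g - 3)*(g - 2)*(g + 4)*(g - 2)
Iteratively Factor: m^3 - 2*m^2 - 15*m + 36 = (m + 4)*(m^2 - 6*m + 9) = (m - 3)*(m + 4)*(m - 3)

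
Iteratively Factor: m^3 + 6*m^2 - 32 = (m - 2)*(m^2 + 8*m + 16) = (m - 2)*(m + 4)*(m + 4)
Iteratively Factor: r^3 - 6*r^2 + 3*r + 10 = (r - 5)*(r^2 - r - 2) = (r - 5)*(r - 2)*(r + 1)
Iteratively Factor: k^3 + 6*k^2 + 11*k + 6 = (k + 2)*(k^2 + 4*k + 3) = (k + 1)*(k + 2)*(k + 3)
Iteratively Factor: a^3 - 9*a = (a + 3)*(a^2 - 3*a) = a*(a + 3)*(a - 3)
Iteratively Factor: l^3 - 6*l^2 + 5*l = (l - 1)*(l^2 - 5*l) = (l - 5)*(l - 1)*(l)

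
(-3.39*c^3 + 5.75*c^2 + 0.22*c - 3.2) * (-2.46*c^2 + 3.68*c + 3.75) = 8.3394*c^5 - 26.6202*c^4 + 7.9063*c^3 + 30.2441*c^2 - 10.951*c - 12.0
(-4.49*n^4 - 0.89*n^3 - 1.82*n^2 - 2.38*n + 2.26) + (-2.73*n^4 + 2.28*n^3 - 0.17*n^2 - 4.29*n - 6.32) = -7.22*n^4 + 1.39*n^3 - 1.99*n^2 - 6.67*n - 4.06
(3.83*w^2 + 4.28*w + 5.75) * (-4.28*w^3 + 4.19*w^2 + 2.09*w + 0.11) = -16.3924*w^5 - 2.2707*w^4 + 1.3279*w^3 + 33.459*w^2 + 12.4883*w + 0.6325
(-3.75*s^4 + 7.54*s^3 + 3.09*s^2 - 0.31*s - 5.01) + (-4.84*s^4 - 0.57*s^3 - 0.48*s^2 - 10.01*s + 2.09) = -8.59*s^4 + 6.97*s^3 + 2.61*s^2 - 10.32*s - 2.92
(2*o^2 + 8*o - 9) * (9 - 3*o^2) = -6*o^4 - 24*o^3 + 45*o^2 + 72*o - 81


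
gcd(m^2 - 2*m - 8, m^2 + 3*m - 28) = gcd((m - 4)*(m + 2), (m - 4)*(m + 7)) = m - 4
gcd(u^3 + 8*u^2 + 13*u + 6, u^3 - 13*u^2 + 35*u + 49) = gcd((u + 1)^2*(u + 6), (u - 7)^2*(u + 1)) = u + 1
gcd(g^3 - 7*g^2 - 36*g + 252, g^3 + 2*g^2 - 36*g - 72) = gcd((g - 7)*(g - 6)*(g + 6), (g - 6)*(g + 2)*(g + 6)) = g^2 - 36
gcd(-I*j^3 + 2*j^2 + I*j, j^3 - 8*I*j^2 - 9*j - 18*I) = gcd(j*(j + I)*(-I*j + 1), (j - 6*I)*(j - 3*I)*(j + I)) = j + I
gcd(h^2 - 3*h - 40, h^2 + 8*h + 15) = h + 5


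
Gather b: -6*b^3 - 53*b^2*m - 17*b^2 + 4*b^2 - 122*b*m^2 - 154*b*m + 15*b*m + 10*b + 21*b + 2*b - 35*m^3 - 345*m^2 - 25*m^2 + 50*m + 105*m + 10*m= -6*b^3 + b^2*(-53*m - 13) + b*(-122*m^2 - 139*m + 33) - 35*m^3 - 370*m^2 + 165*m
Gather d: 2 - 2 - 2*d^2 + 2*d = -2*d^2 + 2*d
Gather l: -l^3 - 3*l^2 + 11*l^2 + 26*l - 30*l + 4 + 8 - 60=-l^3 + 8*l^2 - 4*l - 48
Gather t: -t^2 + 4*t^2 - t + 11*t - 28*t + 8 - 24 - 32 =3*t^2 - 18*t - 48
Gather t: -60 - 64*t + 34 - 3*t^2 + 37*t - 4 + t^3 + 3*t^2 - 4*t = t^3 - 31*t - 30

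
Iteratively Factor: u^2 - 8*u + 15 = (u - 5)*(u - 3)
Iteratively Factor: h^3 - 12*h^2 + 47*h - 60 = (h - 3)*(h^2 - 9*h + 20) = (h - 5)*(h - 3)*(h - 4)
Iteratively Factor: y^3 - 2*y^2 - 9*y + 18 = (y - 3)*(y^2 + y - 6) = (y - 3)*(y - 2)*(y + 3)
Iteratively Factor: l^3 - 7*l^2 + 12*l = (l)*(l^2 - 7*l + 12) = l*(l - 4)*(l - 3)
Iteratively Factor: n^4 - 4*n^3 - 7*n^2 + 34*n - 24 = (n - 1)*(n^3 - 3*n^2 - 10*n + 24) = (n - 4)*(n - 1)*(n^2 + n - 6) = (n - 4)*(n - 2)*(n - 1)*(n + 3)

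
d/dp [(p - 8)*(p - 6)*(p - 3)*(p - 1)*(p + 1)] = 5*p^4 - 68*p^3 + 267*p^2 - 254*p - 90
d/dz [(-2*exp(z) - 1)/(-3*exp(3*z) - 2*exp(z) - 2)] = (-(2*exp(z) + 1)*(9*exp(2*z) + 2) + 6*exp(3*z) + 4*exp(z) + 4)*exp(z)/(3*exp(3*z) + 2*exp(z) + 2)^2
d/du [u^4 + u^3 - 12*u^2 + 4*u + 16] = 4*u^3 + 3*u^2 - 24*u + 4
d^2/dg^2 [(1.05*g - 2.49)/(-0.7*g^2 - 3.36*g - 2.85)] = (-(1.05*g - 2.49)*(1.4*g + 3.36)*(2.8*g + 6.72) + (4.41*g + 3.57)*(0.7*g^2 + 3.36*g + 2.85))/(0.7*g^2 + 3.36*g + 2.85)^3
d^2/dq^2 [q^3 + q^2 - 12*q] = 6*q + 2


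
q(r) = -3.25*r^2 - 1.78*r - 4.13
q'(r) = -6.5*r - 1.78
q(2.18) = -23.46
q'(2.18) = -15.95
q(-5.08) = -78.96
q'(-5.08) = 31.24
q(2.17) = -23.30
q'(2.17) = -15.88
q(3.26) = -44.47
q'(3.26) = -22.97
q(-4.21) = -54.24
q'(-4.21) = 25.58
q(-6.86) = -144.86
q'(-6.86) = 42.81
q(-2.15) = -15.33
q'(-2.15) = 12.20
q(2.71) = -32.82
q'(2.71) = -19.40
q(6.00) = -131.81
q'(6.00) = -40.78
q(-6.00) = -110.45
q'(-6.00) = 37.22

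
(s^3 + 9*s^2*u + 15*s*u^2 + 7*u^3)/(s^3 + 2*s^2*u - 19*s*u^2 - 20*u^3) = (s^2 + 8*s*u + 7*u^2)/(s^2 + s*u - 20*u^2)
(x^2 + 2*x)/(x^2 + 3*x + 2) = x/(x + 1)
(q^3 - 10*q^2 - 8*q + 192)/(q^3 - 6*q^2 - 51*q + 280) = (q^2 - 2*q - 24)/(q^2 + 2*q - 35)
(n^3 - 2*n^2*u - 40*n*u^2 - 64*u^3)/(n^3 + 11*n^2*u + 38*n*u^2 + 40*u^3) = (n - 8*u)/(n + 5*u)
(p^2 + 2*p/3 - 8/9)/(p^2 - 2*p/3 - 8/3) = (p - 2/3)/(p - 2)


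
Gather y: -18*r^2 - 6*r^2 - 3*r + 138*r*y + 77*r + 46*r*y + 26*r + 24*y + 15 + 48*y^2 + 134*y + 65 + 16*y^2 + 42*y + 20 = -24*r^2 + 100*r + 64*y^2 + y*(184*r + 200) + 100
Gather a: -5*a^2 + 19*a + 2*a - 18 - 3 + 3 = -5*a^2 + 21*a - 18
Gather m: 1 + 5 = 6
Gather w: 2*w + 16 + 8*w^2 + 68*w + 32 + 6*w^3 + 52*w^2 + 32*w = 6*w^3 + 60*w^2 + 102*w + 48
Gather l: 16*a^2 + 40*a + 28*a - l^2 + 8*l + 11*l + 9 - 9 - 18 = 16*a^2 + 68*a - l^2 + 19*l - 18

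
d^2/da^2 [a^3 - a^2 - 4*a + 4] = 6*a - 2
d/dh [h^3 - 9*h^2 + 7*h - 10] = 3*h^2 - 18*h + 7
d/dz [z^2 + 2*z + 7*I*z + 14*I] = 2*z + 2 + 7*I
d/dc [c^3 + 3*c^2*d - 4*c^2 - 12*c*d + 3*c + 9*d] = 3*c^2 + 6*c*d - 8*c - 12*d + 3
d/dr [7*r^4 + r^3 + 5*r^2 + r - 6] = 28*r^3 + 3*r^2 + 10*r + 1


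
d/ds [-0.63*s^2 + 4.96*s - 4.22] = 4.96 - 1.26*s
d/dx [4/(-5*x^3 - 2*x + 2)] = 4*(15*x^2 + 2)/(5*x^3 + 2*x - 2)^2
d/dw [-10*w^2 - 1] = -20*w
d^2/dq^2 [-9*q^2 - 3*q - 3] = -18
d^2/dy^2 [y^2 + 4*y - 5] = 2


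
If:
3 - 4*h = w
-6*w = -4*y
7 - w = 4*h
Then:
No Solution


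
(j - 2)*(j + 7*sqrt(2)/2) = j^2 - 2*j + 7*sqrt(2)*j/2 - 7*sqrt(2)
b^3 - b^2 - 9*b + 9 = (b - 3)*(b - 1)*(b + 3)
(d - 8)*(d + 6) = d^2 - 2*d - 48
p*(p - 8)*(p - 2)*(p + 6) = p^4 - 4*p^3 - 44*p^2 + 96*p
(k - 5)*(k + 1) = k^2 - 4*k - 5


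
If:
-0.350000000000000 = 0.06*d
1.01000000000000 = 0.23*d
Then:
No Solution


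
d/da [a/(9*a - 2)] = -2/(9*a - 2)^2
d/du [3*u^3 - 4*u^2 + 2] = u*(9*u - 8)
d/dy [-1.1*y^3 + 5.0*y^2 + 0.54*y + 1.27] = -3.3*y^2 + 10.0*y + 0.54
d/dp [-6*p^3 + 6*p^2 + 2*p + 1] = -18*p^2 + 12*p + 2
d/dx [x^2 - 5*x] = 2*x - 5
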